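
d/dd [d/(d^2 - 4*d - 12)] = (d^2 - 2*d*(d - 2) - 4*d - 12)/(-d^2 + 4*d + 12)^2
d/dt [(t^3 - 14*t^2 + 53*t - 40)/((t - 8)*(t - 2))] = (t^2 - 4*t + 7)/(t^2 - 4*t + 4)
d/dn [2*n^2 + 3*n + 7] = 4*n + 3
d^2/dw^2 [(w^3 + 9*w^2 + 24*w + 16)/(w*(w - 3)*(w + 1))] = 2*(11*w^3 + 48*w^2 - 144*w + 144)/(w^3*(w^3 - 9*w^2 + 27*w - 27))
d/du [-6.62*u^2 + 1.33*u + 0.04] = 1.33 - 13.24*u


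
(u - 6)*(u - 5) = u^2 - 11*u + 30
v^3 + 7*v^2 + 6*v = v*(v + 1)*(v + 6)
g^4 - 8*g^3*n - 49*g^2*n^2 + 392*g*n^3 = g*(g - 8*n)*(g - 7*n)*(g + 7*n)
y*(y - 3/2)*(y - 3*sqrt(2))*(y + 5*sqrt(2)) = y^4 - 3*y^3/2 + 2*sqrt(2)*y^3 - 30*y^2 - 3*sqrt(2)*y^2 + 45*y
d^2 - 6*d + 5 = (d - 5)*(d - 1)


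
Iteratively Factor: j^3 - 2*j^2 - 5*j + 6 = (j + 2)*(j^2 - 4*j + 3) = (j - 3)*(j + 2)*(j - 1)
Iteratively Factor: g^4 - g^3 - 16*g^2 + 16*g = (g - 1)*(g^3 - 16*g) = (g - 1)*(g + 4)*(g^2 - 4*g) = g*(g - 1)*(g + 4)*(g - 4)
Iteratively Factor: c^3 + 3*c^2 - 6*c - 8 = (c - 2)*(c^2 + 5*c + 4) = (c - 2)*(c + 4)*(c + 1)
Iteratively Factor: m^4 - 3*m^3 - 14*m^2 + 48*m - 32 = (m - 1)*(m^3 - 2*m^2 - 16*m + 32) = (m - 2)*(m - 1)*(m^2 - 16) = (m - 2)*(m - 1)*(m + 4)*(m - 4)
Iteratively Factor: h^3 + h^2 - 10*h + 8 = (h - 1)*(h^2 + 2*h - 8) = (h - 1)*(h + 4)*(h - 2)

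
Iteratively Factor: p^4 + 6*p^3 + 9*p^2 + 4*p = (p + 1)*(p^3 + 5*p^2 + 4*p) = p*(p + 1)*(p^2 + 5*p + 4) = p*(p + 1)*(p + 4)*(p + 1)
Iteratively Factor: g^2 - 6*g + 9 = (g - 3)*(g - 3)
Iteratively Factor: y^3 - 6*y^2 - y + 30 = (y + 2)*(y^2 - 8*y + 15) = (y - 5)*(y + 2)*(y - 3)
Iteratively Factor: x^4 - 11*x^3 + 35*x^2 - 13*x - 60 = (x - 5)*(x^3 - 6*x^2 + 5*x + 12) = (x - 5)*(x - 4)*(x^2 - 2*x - 3) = (x - 5)*(x - 4)*(x + 1)*(x - 3)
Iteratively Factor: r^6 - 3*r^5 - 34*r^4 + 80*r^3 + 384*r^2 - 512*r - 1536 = (r - 4)*(r^5 + r^4 - 30*r^3 - 40*r^2 + 224*r + 384) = (r - 4)^2*(r^4 + 5*r^3 - 10*r^2 - 80*r - 96) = (r - 4)^2*(r + 3)*(r^3 + 2*r^2 - 16*r - 32) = (r - 4)^3*(r + 3)*(r^2 + 6*r + 8) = (r - 4)^3*(r + 3)*(r + 4)*(r + 2)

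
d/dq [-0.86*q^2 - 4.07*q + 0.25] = -1.72*q - 4.07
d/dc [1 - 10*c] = -10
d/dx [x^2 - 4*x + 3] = 2*x - 4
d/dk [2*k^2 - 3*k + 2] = 4*k - 3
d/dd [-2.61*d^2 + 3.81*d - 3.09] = 3.81 - 5.22*d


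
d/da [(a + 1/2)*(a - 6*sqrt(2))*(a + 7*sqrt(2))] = 3*a^2 + a + 2*sqrt(2)*a - 84 + sqrt(2)/2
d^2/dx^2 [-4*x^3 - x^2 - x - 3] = -24*x - 2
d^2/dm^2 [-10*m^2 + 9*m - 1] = -20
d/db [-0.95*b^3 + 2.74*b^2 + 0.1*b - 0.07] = -2.85*b^2 + 5.48*b + 0.1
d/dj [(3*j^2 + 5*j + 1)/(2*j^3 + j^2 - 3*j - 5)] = 2*(-3*j^4 - 10*j^3 - 10*j^2 - 16*j - 11)/(4*j^6 + 4*j^5 - 11*j^4 - 26*j^3 - j^2 + 30*j + 25)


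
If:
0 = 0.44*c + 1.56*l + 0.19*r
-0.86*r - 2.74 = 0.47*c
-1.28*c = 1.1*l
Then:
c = -0.41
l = 0.48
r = -2.96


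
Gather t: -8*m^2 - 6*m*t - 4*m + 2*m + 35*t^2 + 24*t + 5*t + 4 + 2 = -8*m^2 - 2*m + 35*t^2 + t*(29 - 6*m) + 6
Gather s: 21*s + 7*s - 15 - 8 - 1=28*s - 24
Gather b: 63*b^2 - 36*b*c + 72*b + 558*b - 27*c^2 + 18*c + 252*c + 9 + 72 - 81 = 63*b^2 + b*(630 - 36*c) - 27*c^2 + 270*c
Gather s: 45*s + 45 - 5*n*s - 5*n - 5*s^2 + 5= -5*n - 5*s^2 + s*(45 - 5*n) + 50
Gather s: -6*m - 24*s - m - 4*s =-7*m - 28*s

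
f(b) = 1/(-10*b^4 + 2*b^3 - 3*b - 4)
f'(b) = (40*b^3 - 6*b^2 + 3)/(-10*b^4 + 2*b^3 - 3*b - 4)^2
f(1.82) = -0.01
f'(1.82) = 0.02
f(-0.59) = -0.26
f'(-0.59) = -0.49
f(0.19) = -0.22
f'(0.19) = 0.15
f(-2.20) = -0.00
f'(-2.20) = -0.01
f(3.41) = -0.00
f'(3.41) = 0.00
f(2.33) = -0.00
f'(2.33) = 0.01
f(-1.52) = -0.02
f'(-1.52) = -0.04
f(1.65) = -0.01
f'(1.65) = 0.03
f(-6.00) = 0.00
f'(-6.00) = 0.00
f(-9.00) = 0.00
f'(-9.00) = 0.00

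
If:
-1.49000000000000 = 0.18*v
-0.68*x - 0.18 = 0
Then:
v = -8.28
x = -0.26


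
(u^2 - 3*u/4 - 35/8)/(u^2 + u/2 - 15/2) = (u + 7/4)/(u + 3)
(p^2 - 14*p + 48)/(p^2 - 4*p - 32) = (p - 6)/(p + 4)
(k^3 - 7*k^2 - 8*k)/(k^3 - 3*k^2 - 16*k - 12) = k*(k - 8)/(k^2 - 4*k - 12)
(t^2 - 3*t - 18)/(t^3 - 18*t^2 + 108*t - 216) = (t + 3)/(t^2 - 12*t + 36)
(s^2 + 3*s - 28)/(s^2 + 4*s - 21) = (s - 4)/(s - 3)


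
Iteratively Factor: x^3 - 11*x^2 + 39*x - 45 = (x - 5)*(x^2 - 6*x + 9) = (x - 5)*(x - 3)*(x - 3)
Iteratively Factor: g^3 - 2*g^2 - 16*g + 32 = (g - 2)*(g^2 - 16) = (g - 4)*(g - 2)*(g + 4)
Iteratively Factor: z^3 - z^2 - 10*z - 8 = (z + 1)*(z^2 - 2*z - 8) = (z - 4)*(z + 1)*(z + 2)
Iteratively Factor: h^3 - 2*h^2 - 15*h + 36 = (h + 4)*(h^2 - 6*h + 9) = (h - 3)*(h + 4)*(h - 3)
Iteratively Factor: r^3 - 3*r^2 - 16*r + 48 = (r + 4)*(r^2 - 7*r + 12) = (r - 3)*(r + 4)*(r - 4)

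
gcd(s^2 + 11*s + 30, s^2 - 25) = s + 5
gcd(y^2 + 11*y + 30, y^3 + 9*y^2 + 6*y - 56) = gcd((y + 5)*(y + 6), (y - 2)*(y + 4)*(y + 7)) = 1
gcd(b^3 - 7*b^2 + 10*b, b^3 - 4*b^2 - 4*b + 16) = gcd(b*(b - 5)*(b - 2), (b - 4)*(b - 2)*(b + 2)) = b - 2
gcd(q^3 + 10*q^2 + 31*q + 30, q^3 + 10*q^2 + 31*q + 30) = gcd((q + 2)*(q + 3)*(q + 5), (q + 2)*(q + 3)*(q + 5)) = q^3 + 10*q^2 + 31*q + 30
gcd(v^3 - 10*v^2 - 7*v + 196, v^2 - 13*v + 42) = v - 7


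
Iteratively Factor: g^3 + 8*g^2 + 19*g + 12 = (g + 4)*(g^2 + 4*g + 3) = (g + 1)*(g + 4)*(g + 3)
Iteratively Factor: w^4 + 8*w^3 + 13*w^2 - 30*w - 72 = (w + 3)*(w^3 + 5*w^2 - 2*w - 24) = (w + 3)*(w + 4)*(w^2 + w - 6) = (w + 3)^2*(w + 4)*(w - 2)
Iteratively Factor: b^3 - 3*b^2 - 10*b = (b + 2)*(b^2 - 5*b) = b*(b + 2)*(b - 5)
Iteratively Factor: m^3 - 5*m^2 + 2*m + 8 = (m + 1)*(m^2 - 6*m + 8) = (m - 4)*(m + 1)*(m - 2)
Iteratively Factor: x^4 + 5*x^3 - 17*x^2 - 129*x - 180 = (x + 3)*(x^3 + 2*x^2 - 23*x - 60) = (x + 3)*(x + 4)*(x^2 - 2*x - 15) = (x + 3)^2*(x + 4)*(x - 5)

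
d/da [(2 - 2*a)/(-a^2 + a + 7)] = 2*(a^2 - a - (a - 1)*(2*a - 1) - 7)/(-a^2 + a + 7)^2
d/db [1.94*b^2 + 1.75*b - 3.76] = 3.88*b + 1.75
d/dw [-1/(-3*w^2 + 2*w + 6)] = 2*(1 - 3*w)/(-3*w^2 + 2*w + 6)^2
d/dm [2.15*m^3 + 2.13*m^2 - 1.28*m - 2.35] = 6.45*m^2 + 4.26*m - 1.28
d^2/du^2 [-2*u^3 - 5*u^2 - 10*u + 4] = -12*u - 10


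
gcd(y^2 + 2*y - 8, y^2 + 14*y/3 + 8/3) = y + 4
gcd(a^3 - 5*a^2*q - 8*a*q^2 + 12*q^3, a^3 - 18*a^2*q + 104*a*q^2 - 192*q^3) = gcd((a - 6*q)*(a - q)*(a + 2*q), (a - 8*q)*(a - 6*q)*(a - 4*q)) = -a + 6*q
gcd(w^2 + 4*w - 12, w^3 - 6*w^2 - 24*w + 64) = w - 2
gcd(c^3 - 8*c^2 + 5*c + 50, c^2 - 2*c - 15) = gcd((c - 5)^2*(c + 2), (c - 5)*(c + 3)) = c - 5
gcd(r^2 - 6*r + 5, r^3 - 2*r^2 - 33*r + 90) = r - 5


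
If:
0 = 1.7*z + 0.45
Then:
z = -0.26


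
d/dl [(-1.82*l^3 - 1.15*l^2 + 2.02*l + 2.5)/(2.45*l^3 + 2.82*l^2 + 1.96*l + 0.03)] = (-2.3149*l^4 - 17.0324*l^3 - 26.4892*l^2 - 14.169*l - 4.8394)/(6.0025*l^6 + 13.818*l^5 + 17.5564*l^4 + 11.2014*l^3 + 4.0108*l^2 + 0.1176*l + 0.0009)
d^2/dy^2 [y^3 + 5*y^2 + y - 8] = 6*y + 10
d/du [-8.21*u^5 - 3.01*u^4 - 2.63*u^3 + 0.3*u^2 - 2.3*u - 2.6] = -41.05*u^4 - 12.04*u^3 - 7.89*u^2 + 0.6*u - 2.3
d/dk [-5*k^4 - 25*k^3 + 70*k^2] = 5*k*(-4*k^2 - 15*k + 28)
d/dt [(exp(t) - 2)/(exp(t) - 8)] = -6*exp(t)/(exp(t) - 8)^2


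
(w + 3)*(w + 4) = w^2 + 7*w + 12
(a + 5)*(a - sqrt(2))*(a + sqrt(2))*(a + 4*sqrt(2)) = a^4 + 5*a^3 + 4*sqrt(2)*a^3 - 2*a^2 + 20*sqrt(2)*a^2 - 8*sqrt(2)*a - 10*a - 40*sqrt(2)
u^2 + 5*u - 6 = (u - 1)*(u + 6)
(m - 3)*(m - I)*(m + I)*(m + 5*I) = m^4 - 3*m^3 + 5*I*m^3 + m^2 - 15*I*m^2 - 3*m + 5*I*m - 15*I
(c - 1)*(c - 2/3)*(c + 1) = c^3 - 2*c^2/3 - c + 2/3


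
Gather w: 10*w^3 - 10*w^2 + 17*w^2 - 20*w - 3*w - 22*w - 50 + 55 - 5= 10*w^3 + 7*w^2 - 45*w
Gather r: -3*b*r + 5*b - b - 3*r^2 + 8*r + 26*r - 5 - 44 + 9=4*b - 3*r^2 + r*(34 - 3*b) - 40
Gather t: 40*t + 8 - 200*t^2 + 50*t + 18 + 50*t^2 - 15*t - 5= -150*t^2 + 75*t + 21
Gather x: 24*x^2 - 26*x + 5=24*x^2 - 26*x + 5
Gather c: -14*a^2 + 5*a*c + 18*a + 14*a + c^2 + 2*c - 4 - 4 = -14*a^2 + 32*a + c^2 + c*(5*a + 2) - 8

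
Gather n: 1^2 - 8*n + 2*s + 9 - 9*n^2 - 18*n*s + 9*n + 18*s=-9*n^2 + n*(1 - 18*s) + 20*s + 10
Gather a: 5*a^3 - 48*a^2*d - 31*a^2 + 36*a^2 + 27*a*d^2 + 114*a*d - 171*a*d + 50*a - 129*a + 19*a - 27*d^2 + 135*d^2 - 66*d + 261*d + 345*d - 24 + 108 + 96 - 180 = 5*a^3 + a^2*(5 - 48*d) + a*(27*d^2 - 57*d - 60) + 108*d^2 + 540*d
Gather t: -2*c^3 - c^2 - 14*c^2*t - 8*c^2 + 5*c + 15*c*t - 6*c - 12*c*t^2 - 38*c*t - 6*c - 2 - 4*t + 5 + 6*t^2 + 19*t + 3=-2*c^3 - 9*c^2 - 7*c + t^2*(6 - 12*c) + t*(-14*c^2 - 23*c + 15) + 6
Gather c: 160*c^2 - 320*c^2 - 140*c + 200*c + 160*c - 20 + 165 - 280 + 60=-160*c^2 + 220*c - 75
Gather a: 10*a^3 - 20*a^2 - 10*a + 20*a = 10*a^3 - 20*a^2 + 10*a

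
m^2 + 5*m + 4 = (m + 1)*(m + 4)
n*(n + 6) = n^2 + 6*n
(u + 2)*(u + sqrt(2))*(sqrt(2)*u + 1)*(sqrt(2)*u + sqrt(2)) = 2*u^4 + 3*sqrt(2)*u^3 + 6*u^3 + 6*u^2 + 9*sqrt(2)*u^2 + 6*u + 6*sqrt(2)*u + 4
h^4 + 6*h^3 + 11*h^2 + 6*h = h*(h + 1)*(h + 2)*(h + 3)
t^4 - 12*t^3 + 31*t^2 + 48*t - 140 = (t - 7)*(t - 5)*(t - 2)*(t + 2)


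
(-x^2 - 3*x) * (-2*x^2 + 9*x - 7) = 2*x^4 - 3*x^3 - 20*x^2 + 21*x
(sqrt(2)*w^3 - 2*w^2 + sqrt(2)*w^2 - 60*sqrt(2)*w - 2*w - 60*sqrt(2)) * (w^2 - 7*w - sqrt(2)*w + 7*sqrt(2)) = sqrt(2)*w^5 - 6*sqrt(2)*w^4 - 4*w^4 - 65*sqrt(2)*w^3 + 24*w^3 + 148*w^2 + 348*sqrt(2)*w^2 - 720*w + 406*sqrt(2)*w - 840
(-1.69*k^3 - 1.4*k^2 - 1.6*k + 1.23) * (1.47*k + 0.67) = -2.4843*k^4 - 3.1903*k^3 - 3.29*k^2 + 0.7361*k + 0.8241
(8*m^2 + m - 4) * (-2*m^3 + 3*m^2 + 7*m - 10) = -16*m^5 + 22*m^4 + 67*m^3 - 85*m^2 - 38*m + 40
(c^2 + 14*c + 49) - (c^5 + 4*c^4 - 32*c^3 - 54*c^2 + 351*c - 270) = -c^5 - 4*c^4 + 32*c^3 + 55*c^2 - 337*c + 319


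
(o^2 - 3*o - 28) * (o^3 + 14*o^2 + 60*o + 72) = o^5 + 11*o^4 - 10*o^3 - 500*o^2 - 1896*o - 2016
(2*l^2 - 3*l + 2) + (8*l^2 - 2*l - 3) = 10*l^2 - 5*l - 1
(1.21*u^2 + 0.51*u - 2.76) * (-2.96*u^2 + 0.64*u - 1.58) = -3.5816*u^4 - 0.7352*u^3 + 6.5842*u^2 - 2.5722*u + 4.3608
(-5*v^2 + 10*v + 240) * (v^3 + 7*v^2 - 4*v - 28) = -5*v^5 - 25*v^4 + 330*v^3 + 1780*v^2 - 1240*v - 6720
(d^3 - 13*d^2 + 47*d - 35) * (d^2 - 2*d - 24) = d^5 - 15*d^4 + 49*d^3 + 183*d^2 - 1058*d + 840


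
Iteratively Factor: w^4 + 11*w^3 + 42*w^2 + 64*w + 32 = (w + 1)*(w^3 + 10*w^2 + 32*w + 32) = (w + 1)*(w + 2)*(w^2 + 8*w + 16) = (w + 1)*(w + 2)*(w + 4)*(w + 4)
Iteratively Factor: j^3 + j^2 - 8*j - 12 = (j + 2)*(j^2 - j - 6) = (j - 3)*(j + 2)*(j + 2)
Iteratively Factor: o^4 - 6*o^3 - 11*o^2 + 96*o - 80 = (o - 4)*(o^3 - 2*o^2 - 19*o + 20) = (o - 4)*(o + 4)*(o^2 - 6*o + 5) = (o - 4)*(o - 1)*(o + 4)*(o - 5)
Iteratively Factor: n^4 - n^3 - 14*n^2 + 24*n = (n - 2)*(n^3 + n^2 - 12*n) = (n - 2)*(n + 4)*(n^2 - 3*n) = (n - 3)*(n - 2)*(n + 4)*(n)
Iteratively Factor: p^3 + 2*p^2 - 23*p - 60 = (p + 4)*(p^2 - 2*p - 15) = (p + 3)*(p + 4)*(p - 5)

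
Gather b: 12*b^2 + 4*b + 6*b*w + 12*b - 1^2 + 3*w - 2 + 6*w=12*b^2 + b*(6*w + 16) + 9*w - 3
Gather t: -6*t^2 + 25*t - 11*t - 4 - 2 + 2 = -6*t^2 + 14*t - 4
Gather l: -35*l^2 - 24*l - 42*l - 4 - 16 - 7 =-35*l^2 - 66*l - 27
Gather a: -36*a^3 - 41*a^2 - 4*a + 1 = -36*a^3 - 41*a^2 - 4*a + 1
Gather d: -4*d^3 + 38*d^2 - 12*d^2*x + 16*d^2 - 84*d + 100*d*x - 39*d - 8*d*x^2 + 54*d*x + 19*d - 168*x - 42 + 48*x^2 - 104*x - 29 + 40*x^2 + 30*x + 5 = -4*d^3 + d^2*(54 - 12*x) + d*(-8*x^2 + 154*x - 104) + 88*x^2 - 242*x - 66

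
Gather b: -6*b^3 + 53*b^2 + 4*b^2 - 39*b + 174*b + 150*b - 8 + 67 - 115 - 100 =-6*b^3 + 57*b^2 + 285*b - 156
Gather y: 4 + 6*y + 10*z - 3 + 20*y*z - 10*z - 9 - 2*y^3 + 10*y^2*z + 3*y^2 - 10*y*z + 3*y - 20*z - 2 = -2*y^3 + y^2*(10*z + 3) + y*(10*z + 9) - 20*z - 10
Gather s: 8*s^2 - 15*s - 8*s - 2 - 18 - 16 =8*s^2 - 23*s - 36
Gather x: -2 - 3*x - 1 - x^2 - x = -x^2 - 4*x - 3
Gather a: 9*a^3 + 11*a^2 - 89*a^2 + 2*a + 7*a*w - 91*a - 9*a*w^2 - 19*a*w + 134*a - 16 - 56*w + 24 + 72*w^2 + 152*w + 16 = 9*a^3 - 78*a^2 + a*(-9*w^2 - 12*w + 45) + 72*w^2 + 96*w + 24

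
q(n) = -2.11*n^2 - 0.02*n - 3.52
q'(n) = -4.22*n - 0.02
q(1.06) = -5.91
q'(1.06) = -4.49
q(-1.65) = -9.23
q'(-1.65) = 6.94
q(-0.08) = -3.53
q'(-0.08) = 0.32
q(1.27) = -6.95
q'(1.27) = -5.38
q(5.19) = -60.46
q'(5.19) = -21.92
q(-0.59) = -4.24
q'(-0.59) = 2.47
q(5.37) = -64.47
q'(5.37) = -22.68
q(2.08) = -12.69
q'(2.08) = -8.80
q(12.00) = -307.60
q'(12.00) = -50.66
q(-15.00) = -477.97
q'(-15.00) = 63.28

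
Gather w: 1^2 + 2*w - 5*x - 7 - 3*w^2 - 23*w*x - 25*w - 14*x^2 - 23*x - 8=-3*w^2 + w*(-23*x - 23) - 14*x^2 - 28*x - 14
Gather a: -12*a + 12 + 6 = 18 - 12*a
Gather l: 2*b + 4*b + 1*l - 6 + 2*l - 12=6*b + 3*l - 18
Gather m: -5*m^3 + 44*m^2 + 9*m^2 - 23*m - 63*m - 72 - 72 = -5*m^3 + 53*m^2 - 86*m - 144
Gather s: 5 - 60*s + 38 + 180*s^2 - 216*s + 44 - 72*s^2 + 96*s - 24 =108*s^2 - 180*s + 63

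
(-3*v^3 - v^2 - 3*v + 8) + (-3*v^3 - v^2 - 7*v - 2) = -6*v^3 - 2*v^2 - 10*v + 6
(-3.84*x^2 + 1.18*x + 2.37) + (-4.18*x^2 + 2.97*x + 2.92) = -8.02*x^2 + 4.15*x + 5.29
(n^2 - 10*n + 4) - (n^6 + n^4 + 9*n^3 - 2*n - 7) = -n^6 - n^4 - 9*n^3 + n^2 - 8*n + 11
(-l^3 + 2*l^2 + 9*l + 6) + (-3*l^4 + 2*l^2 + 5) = -3*l^4 - l^3 + 4*l^2 + 9*l + 11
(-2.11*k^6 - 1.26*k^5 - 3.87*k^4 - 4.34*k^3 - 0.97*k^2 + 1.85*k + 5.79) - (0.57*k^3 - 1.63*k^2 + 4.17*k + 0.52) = -2.11*k^6 - 1.26*k^5 - 3.87*k^4 - 4.91*k^3 + 0.66*k^2 - 2.32*k + 5.27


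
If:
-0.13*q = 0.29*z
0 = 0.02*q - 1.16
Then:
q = 58.00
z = -26.00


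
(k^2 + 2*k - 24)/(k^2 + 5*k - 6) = (k - 4)/(k - 1)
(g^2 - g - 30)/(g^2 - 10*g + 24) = (g + 5)/(g - 4)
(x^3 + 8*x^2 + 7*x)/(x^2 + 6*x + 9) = x*(x^2 + 8*x + 7)/(x^2 + 6*x + 9)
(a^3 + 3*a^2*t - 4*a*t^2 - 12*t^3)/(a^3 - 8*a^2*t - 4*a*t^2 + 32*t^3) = (-a - 3*t)/(-a + 8*t)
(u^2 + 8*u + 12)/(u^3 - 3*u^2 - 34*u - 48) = (u + 6)/(u^2 - 5*u - 24)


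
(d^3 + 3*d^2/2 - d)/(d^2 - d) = (d^2 + 3*d/2 - 1)/(d - 1)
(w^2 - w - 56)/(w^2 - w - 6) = (-w^2 + w + 56)/(-w^2 + w + 6)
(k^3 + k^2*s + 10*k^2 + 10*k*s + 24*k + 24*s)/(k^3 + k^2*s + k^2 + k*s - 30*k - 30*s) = (k + 4)/(k - 5)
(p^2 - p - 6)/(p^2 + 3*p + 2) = (p - 3)/(p + 1)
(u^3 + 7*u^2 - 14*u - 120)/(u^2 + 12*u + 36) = (u^2 + u - 20)/(u + 6)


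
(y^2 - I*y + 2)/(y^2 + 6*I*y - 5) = (y - 2*I)/(y + 5*I)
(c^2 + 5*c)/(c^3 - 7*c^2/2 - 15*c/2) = 2*(c + 5)/(2*c^2 - 7*c - 15)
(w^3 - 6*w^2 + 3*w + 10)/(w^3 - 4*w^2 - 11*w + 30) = (w + 1)/(w + 3)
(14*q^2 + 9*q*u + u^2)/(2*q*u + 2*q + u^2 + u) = (7*q + u)/(u + 1)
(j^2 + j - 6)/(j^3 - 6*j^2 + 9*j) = (j^2 + j - 6)/(j*(j^2 - 6*j + 9))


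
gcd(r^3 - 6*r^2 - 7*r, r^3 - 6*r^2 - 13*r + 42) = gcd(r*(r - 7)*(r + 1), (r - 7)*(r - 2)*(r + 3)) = r - 7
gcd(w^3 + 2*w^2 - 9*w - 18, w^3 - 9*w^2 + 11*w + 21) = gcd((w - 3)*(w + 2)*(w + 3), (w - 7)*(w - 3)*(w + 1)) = w - 3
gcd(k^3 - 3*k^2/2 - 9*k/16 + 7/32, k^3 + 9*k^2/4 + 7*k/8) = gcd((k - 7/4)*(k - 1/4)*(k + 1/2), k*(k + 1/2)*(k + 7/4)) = k + 1/2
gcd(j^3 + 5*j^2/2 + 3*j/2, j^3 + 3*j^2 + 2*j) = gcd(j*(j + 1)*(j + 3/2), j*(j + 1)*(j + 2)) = j^2 + j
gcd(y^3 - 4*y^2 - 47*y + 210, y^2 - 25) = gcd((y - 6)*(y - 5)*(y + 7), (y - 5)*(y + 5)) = y - 5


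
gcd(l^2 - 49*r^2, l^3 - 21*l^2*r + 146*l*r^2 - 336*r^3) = -l + 7*r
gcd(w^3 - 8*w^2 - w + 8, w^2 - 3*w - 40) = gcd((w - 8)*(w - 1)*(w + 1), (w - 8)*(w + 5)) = w - 8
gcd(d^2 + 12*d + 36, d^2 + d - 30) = d + 6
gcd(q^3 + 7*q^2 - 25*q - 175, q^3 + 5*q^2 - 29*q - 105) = q^2 + 2*q - 35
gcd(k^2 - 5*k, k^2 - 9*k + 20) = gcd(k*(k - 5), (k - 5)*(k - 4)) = k - 5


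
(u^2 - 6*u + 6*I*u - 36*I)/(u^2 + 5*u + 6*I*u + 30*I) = (u - 6)/(u + 5)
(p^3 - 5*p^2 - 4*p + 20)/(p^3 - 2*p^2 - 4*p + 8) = (p - 5)/(p - 2)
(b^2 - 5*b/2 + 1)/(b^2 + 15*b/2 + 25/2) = (2*b^2 - 5*b + 2)/(2*b^2 + 15*b + 25)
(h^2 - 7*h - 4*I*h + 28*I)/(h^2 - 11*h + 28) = (h - 4*I)/(h - 4)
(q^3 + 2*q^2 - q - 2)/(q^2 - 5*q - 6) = (q^2 + q - 2)/(q - 6)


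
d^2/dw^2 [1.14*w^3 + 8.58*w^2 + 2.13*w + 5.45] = 6.84*w + 17.16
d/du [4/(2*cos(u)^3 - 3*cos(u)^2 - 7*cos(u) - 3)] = 16*(6*cos(u)^2 - 6*cos(u) - 7)*sin(u)/(11*cos(u) + 3*cos(2*u) - cos(3*u) + 9)^2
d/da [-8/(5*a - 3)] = 40/(5*a - 3)^2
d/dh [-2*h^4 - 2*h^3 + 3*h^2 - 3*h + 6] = -8*h^3 - 6*h^2 + 6*h - 3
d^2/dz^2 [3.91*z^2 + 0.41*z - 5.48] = 7.82000000000000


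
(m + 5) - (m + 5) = 0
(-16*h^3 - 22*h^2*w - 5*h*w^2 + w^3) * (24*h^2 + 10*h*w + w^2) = -384*h^5 - 688*h^4*w - 356*h^3*w^2 - 48*h^2*w^3 + 5*h*w^4 + w^5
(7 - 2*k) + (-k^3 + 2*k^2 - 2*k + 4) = -k^3 + 2*k^2 - 4*k + 11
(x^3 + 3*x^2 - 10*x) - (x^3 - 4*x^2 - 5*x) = 7*x^2 - 5*x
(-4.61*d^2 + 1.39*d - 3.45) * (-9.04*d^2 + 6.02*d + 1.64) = 41.6744*d^4 - 40.3178*d^3 + 31.9954*d^2 - 18.4894*d - 5.658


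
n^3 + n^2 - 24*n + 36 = (n - 3)*(n - 2)*(n + 6)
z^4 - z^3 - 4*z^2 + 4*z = z*(z - 2)*(z - 1)*(z + 2)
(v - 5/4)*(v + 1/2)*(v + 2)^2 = v^4 + 13*v^3/4 + 3*v^2/8 - 11*v/2 - 5/2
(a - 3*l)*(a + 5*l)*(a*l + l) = a^3*l + 2*a^2*l^2 + a^2*l - 15*a*l^3 + 2*a*l^2 - 15*l^3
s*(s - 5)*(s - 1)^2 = s^4 - 7*s^3 + 11*s^2 - 5*s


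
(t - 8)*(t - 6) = t^2 - 14*t + 48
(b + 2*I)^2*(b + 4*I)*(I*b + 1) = I*b^4 - 7*b^3 - 12*I*b^2 - 4*b - 16*I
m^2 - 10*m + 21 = (m - 7)*(m - 3)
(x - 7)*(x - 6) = x^2 - 13*x + 42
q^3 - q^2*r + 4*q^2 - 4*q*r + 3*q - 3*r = (q + 1)*(q + 3)*(q - r)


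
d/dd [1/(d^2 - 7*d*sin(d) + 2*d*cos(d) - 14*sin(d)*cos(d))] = (2*d*sin(d) + 7*d*cos(d) - 2*d + 7*sin(d) - 2*cos(d) + 14*cos(2*d))/((d - 7*sin(d))^2*(d + 2*cos(d))^2)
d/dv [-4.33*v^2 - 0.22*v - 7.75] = -8.66*v - 0.22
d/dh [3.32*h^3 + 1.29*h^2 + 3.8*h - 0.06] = 9.96*h^2 + 2.58*h + 3.8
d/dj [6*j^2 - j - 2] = 12*j - 1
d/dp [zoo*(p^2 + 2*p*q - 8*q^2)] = zoo*(p + q)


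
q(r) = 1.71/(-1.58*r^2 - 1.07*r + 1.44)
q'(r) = 1.71*(3.16*r + 1.07)/(-1.58*r^2 - 1.07*r + 1.44)^2 = (5.4036*r + 1.8297)/(1.58*r^2 + 1.07*r - 1.44)^2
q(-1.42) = -7.55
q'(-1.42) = -113.89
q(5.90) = -0.03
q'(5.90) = 0.01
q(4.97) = -0.04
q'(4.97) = 0.02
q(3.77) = -0.07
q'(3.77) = 0.04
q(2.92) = -0.11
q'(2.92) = 0.08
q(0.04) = 1.23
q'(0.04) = 1.05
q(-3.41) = -0.13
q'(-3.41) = -0.09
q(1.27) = -0.69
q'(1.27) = 1.43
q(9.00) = -0.01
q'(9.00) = 0.00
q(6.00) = -0.03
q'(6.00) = 0.01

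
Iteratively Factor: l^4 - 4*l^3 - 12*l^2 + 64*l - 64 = (l + 4)*(l^3 - 8*l^2 + 20*l - 16) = (l - 2)*(l + 4)*(l^2 - 6*l + 8) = (l - 4)*(l - 2)*(l + 4)*(l - 2)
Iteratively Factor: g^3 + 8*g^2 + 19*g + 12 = (g + 4)*(g^2 + 4*g + 3) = (g + 1)*(g + 4)*(g + 3)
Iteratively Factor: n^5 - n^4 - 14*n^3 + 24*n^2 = (n - 2)*(n^4 + n^3 - 12*n^2) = (n - 3)*(n - 2)*(n^3 + 4*n^2) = (n - 3)*(n - 2)*(n + 4)*(n^2) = n*(n - 3)*(n - 2)*(n + 4)*(n)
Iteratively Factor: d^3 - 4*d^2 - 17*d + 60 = (d - 3)*(d^2 - d - 20) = (d - 3)*(d + 4)*(d - 5)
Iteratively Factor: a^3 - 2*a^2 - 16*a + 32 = (a + 4)*(a^2 - 6*a + 8) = (a - 4)*(a + 4)*(a - 2)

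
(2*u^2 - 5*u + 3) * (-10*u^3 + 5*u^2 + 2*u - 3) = -20*u^5 + 60*u^4 - 51*u^3 - u^2 + 21*u - 9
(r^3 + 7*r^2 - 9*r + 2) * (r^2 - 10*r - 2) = r^5 - 3*r^4 - 81*r^3 + 78*r^2 - 2*r - 4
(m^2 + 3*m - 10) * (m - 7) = m^3 - 4*m^2 - 31*m + 70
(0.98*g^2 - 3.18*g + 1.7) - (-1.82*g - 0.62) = 0.98*g^2 - 1.36*g + 2.32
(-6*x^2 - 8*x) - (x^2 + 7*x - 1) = -7*x^2 - 15*x + 1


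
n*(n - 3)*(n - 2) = n^3 - 5*n^2 + 6*n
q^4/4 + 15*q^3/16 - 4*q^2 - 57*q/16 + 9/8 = (q/4 + 1/4)*(q - 3)*(q - 1/4)*(q + 6)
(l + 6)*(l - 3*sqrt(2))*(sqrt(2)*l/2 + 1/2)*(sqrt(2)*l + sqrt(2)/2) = l^4 - 5*sqrt(2)*l^3/2 + 13*l^3/2 - 65*sqrt(2)*l^2/4 - 39*l/2 - 15*sqrt(2)*l/2 - 9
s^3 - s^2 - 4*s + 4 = (s - 2)*(s - 1)*(s + 2)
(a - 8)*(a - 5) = a^2 - 13*a + 40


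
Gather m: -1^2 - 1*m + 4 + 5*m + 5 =4*m + 8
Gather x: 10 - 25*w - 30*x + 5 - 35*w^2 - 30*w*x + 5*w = -35*w^2 - 20*w + x*(-30*w - 30) + 15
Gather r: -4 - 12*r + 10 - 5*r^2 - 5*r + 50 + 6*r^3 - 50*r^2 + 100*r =6*r^3 - 55*r^2 + 83*r + 56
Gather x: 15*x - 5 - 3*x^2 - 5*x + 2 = -3*x^2 + 10*x - 3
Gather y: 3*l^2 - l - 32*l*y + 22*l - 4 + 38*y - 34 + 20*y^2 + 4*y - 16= 3*l^2 + 21*l + 20*y^2 + y*(42 - 32*l) - 54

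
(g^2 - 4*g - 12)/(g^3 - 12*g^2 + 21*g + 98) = (g - 6)/(g^2 - 14*g + 49)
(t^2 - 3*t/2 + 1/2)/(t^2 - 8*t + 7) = (t - 1/2)/(t - 7)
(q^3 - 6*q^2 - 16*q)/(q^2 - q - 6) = q*(q - 8)/(q - 3)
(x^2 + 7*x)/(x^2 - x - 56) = x/(x - 8)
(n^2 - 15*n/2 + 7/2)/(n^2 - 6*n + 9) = (2*n^2 - 15*n + 7)/(2*(n^2 - 6*n + 9))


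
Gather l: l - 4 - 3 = l - 7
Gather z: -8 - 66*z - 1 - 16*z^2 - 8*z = -16*z^2 - 74*z - 9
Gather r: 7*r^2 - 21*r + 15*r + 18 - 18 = 7*r^2 - 6*r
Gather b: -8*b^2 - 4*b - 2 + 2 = -8*b^2 - 4*b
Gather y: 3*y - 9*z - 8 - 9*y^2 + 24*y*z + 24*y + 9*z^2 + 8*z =-9*y^2 + y*(24*z + 27) + 9*z^2 - z - 8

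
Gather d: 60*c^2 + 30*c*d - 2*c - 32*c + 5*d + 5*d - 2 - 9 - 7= 60*c^2 - 34*c + d*(30*c + 10) - 18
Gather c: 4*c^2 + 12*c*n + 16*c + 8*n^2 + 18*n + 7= 4*c^2 + c*(12*n + 16) + 8*n^2 + 18*n + 7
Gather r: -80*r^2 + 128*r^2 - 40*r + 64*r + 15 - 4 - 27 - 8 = 48*r^2 + 24*r - 24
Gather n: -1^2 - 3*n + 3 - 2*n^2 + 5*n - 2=-2*n^2 + 2*n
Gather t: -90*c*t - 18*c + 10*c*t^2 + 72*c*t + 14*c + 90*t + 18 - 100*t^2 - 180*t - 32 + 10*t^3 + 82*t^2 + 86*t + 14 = -4*c + 10*t^3 + t^2*(10*c - 18) + t*(-18*c - 4)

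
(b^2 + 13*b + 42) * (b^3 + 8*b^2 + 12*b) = b^5 + 21*b^4 + 158*b^3 + 492*b^2 + 504*b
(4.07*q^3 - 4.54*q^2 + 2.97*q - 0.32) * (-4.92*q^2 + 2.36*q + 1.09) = -20.0244*q^5 + 31.942*q^4 - 20.8905*q^3 + 3.635*q^2 + 2.4821*q - 0.3488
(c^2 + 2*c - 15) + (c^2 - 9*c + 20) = 2*c^2 - 7*c + 5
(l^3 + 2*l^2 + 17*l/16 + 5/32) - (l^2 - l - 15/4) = l^3 + l^2 + 33*l/16 + 125/32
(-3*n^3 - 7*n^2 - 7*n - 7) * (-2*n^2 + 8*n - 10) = 6*n^5 - 10*n^4 - 12*n^3 + 28*n^2 + 14*n + 70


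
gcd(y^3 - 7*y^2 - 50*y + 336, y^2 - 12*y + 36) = y - 6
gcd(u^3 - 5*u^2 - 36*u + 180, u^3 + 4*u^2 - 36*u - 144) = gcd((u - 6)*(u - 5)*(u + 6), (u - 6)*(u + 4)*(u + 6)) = u^2 - 36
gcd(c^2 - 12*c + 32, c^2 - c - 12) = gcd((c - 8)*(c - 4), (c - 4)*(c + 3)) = c - 4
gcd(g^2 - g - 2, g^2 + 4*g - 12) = g - 2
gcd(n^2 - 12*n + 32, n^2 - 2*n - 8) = n - 4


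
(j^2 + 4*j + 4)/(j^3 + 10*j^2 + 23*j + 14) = (j + 2)/(j^2 + 8*j + 7)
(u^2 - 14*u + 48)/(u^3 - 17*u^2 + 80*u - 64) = (u - 6)/(u^2 - 9*u + 8)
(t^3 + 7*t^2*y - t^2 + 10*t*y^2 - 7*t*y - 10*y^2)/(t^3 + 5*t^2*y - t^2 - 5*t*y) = (t + 2*y)/t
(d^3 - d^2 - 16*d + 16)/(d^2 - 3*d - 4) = (d^2 + 3*d - 4)/(d + 1)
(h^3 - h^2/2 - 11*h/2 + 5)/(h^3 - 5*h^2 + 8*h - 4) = (h + 5/2)/(h - 2)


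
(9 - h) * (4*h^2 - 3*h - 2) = -4*h^3 + 39*h^2 - 25*h - 18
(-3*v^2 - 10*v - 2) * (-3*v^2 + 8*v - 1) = 9*v^4 + 6*v^3 - 71*v^2 - 6*v + 2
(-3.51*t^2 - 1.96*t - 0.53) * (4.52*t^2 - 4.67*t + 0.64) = -15.8652*t^4 + 7.5325*t^3 + 4.5112*t^2 + 1.2207*t - 0.3392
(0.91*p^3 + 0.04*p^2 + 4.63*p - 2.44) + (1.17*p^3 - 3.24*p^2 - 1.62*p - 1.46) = 2.08*p^3 - 3.2*p^2 + 3.01*p - 3.9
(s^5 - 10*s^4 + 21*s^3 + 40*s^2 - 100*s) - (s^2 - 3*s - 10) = s^5 - 10*s^4 + 21*s^3 + 39*s^2 - 97*s + 10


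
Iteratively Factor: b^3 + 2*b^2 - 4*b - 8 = (b - 2)*(b^2 + 4*b + 4) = (b - 2)*(b + 2)*(b + 2)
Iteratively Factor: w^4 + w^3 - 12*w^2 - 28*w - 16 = (w + 1)*(w^3 - 12*w - 16) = (w + 1)*(w + 2)*(w^2 - 2*w - 8) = (w - 4)*(w + 1)*(w + 2)*(w + 2)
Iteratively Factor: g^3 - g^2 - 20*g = (g - 5)*(g^2 + 4*g) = g*(g - 5)*(g + 4)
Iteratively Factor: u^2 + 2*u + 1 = (u + 1)*(u + 1)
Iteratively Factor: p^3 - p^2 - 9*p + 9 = (p + 3)*(p^2 - 4*p + 3) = (p - 1)*(p + 3)*(p - 3)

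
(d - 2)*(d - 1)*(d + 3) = d^3 - 7*d + 6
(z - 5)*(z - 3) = z^2 - 8*z + 15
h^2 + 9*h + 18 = (h + 3)*(h + 6)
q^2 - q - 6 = (q - 3)*(q + 2)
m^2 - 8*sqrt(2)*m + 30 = (m - 5*sqrt(2))*(m - 3*sqrt(2))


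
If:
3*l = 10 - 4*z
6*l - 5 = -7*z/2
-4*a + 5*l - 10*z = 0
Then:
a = -175/18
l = -10/9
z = 10/3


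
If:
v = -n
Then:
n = -v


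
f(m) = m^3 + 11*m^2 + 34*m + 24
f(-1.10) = -1.42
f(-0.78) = 3.70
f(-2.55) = -7.75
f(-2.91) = -6.43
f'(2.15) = 95.17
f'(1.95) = 88.31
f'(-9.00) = 79.00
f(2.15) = 157.89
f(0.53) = 45.26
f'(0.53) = 46.50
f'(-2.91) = -4.62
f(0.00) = 24.00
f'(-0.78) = 18.67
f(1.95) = 139.54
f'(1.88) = 85.96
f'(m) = 3*m^2 + 22*m + 34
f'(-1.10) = 13.43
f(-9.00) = -120.00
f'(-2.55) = -2.59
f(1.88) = 133.44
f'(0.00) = 34.00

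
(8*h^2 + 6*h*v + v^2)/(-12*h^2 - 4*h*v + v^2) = (4*h + v)/(-6*h + v)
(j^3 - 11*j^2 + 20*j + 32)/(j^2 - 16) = (j^2 - 7*j - 8)/(j + 4)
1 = 1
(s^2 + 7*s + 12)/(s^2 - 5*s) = (s^2 + 7*s + 12)/(s*(s - 5))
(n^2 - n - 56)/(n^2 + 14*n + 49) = (n - 8)/(n + 7)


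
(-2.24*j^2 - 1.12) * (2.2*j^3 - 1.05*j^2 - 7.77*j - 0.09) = -4.928*j^5 + 2.352*j^4 + 14.9408*j^3 + 1.3776*j^2 + 8.7024*j + 0.1008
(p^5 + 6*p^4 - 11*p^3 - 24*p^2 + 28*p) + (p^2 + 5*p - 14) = p^5 + 6*p^4 - 11*p^3 - 23*p^2 + 33*p - 14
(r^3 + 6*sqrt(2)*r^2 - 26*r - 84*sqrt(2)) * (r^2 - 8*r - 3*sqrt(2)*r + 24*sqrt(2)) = r^5 - 8*r^4 + 3*sqrt(2)*r^4 - 62*r^3 - 24*sqrt(2)*r^3 - 6*sqrt(2)*r^2 + 496*r^2 + 48*sqrt(2)*r + 504*r - 4032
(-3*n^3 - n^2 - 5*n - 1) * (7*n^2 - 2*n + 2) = -21*n^5 - n^4 - 39*n^3 + n^2 - 8*n - 2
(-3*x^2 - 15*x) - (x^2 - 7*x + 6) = -4*x^2 - 8*x - 6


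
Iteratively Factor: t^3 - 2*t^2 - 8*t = (t)*(t^2 - 2*t - 8) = t*(t - 4)*(t + 2)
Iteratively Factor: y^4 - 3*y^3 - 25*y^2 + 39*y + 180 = (y - 5)*(y^3 + 2*y^2 - 15*y - 36) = (y - 5)*(y + 3)*(y^2 - y - 12) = (y - 5)*(y + 3)^2*(y - 4)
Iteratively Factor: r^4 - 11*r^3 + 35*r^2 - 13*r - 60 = (r - 3)*(r^3 - 8*r^2 + 11*r + 20) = (r - 4)*(r - 3)*(r^2 - 4*r - 5) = (r - 5)*(r - 4)*(r - 3)*(r + 1)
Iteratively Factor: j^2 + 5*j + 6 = (j + 2)*(j + 3)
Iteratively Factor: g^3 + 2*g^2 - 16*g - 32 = (g - 4)*(g^2 + 6*g + 8) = (g - 4)*(g + 4)*(g + 2)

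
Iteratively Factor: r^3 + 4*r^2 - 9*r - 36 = (r + 4)*(r^2 - 9) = (r + 3)*(r + 4)*(r - 3)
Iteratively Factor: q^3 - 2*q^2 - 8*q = (q)*(q^2 - 2*q - 8) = q*(q + 2)*(q - 4)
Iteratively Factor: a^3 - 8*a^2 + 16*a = (a)*(a^2 - 8*a + 16) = a*(a - 4)*(a - 4)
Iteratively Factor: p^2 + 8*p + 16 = (p + 4)*(p + 4)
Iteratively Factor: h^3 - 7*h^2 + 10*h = (h - 2)*(h^2 - 5*h) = (h - 5)*(h - 2)*(h)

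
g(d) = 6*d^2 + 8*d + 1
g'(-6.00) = -64.00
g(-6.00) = 169.00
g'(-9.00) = -100.00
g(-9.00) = 415.00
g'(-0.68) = -0.16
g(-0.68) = -1.67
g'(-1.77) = -13.24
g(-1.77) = 5.64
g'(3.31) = 47.72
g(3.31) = 93.22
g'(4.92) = 67.04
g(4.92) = 185.60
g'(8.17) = 106.04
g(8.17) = 466.85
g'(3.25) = 47.00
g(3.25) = 90.38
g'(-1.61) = -11.32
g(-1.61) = 3.67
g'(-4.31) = -43.72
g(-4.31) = 77.98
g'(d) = 12*d + 8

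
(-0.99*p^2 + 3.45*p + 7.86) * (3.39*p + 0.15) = -3.3561*p^3 + 11.547*p^2 + 27.1629*p + 1.179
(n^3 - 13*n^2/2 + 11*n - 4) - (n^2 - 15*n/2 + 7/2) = n^3 - 15*n^2/2 + 37*n/2 - 15/2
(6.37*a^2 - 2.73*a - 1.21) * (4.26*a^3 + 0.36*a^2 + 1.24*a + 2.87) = 27.1362*a^5 - 9.3366*a^4 + 1.7614*a^3 + 14.4611*a^2 - 9.3355*a - 3.4727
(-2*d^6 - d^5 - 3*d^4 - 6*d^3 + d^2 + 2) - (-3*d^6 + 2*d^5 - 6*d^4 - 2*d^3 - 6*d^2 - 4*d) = d^6 - 3*d^5 + 3*d^4 - 4*d^3 + 7*d^2 + 4*d + 2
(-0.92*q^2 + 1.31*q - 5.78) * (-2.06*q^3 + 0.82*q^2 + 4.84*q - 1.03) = 1.8952*q^5 - 3.453*q^4 + 8.5282*q^3 + 2.5484*q^2 - 29.3245*q + 5.9534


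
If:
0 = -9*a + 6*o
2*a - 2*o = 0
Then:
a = 0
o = 0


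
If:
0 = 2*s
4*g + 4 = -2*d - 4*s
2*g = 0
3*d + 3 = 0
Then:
No Solution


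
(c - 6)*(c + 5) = c^2 - c - 30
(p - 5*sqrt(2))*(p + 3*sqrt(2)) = p^2 - 2*sqrt(2)*p - 30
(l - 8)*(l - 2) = l^2 - 10*l + 16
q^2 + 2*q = q*(q + 2)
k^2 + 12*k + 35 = (k + 5)*(k + 7)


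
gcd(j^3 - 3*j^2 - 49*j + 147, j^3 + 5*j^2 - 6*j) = 1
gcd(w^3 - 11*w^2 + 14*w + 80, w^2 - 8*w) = w - 8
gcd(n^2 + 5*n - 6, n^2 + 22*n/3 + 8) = n + 6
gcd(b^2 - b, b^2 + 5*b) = b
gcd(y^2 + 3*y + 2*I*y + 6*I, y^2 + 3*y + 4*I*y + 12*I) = y + 3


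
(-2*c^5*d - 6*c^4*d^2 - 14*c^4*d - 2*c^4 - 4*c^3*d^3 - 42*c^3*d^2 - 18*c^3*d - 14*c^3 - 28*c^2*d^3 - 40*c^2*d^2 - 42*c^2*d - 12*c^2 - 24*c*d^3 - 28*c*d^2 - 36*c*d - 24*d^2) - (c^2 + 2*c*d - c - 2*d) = -2*c^5*d - 6*c^4*d^2 - 14*c^4*d - 2*c^4 - 4*c^3*d^3 - 42*c^3*d^2 - 18*c^3*d - 14*c^3 - 28*c^2*d^3 - 40*c^2*d^2 - 42*c^2*d - 13*c^2 - 24*c*d^3 - 28*c*d^2 - 38*c*d + c - 24*d^2 + 2*d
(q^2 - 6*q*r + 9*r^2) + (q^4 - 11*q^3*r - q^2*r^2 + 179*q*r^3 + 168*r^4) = q^4 - 11*q^3*r - q^2*r^2 + q^2 + 179*q*r^3 - 6*q*r + 168*r^4 + 9*r^2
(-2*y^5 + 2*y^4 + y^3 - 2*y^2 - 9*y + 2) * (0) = 0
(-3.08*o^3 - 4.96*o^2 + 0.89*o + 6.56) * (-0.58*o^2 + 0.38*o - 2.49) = 1.7864*o^5 + 1.7064*o^4 + 5.2682*o^3 + 8.8838*o^2 + 0.2767*o - 16.3344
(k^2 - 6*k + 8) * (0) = 0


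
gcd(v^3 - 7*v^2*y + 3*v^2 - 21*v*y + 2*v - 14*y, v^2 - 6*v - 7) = v + 1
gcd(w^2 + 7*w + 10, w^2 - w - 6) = w + 2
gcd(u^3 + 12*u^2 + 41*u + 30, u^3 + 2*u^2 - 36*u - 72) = u + 6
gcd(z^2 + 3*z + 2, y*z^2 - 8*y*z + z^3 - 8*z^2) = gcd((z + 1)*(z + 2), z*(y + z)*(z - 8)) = 1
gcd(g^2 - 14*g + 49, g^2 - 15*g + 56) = g - 7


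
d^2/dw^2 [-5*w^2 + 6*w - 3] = -10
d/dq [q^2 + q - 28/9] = 2*q + 1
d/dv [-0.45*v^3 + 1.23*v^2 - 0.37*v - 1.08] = -1.35*v^2 + 2.46*v - 0.37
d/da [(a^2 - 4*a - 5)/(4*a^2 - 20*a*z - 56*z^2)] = (2*(2 - a)*(-a^2 + 5*a*z + 14*z^2) + (2*a - 5*z)*(-a^2 + 4*a + 5))/(4*(-a^2 + 5*a*z + 14*z^2)^2)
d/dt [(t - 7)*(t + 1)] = 2*t - 6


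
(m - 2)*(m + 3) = m^2 + m - 6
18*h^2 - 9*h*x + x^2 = (-6*h + x)*(-3*h + x)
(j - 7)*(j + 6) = j^2 - j - 42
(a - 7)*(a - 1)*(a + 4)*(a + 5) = a^4 + a^3 - 45*a^2 - 97*a + 140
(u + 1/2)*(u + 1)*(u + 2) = u^3 + 7*u^2/2 + 7*u/2 + 1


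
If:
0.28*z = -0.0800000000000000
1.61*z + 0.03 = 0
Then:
No Solution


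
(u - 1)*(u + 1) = u^2 - 1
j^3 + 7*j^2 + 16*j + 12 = (j + 2)^2*(j + 3)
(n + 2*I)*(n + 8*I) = n^2 + 10*I*n - 16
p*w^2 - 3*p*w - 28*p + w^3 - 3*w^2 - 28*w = (p + w)*(w - 7)*(w + 4)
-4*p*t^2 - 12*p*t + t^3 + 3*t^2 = t*(-4*p + t)*(t + 3)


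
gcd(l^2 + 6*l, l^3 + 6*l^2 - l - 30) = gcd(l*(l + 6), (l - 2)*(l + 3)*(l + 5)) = 1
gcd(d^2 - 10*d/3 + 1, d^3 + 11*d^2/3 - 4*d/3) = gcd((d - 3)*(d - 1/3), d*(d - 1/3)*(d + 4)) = d - 1/3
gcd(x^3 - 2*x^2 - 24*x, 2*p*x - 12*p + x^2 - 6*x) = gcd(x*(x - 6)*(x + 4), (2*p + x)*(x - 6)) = x - 6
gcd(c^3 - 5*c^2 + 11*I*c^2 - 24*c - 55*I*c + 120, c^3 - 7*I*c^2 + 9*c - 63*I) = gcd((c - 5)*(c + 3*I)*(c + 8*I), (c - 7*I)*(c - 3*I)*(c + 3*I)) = c + 3*I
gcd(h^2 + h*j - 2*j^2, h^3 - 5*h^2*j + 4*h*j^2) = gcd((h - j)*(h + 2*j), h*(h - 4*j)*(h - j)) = h - j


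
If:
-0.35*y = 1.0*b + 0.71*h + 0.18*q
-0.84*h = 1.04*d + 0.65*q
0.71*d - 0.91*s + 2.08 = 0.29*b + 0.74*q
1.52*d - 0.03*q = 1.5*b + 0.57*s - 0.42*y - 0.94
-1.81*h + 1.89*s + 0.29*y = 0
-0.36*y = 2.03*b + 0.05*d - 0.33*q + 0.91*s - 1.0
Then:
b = -5.82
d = -2.45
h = 11.03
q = -10.34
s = 10.64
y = -0.45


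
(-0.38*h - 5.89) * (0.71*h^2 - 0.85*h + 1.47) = -0.2698*h^3 - 3.8589*h^2 + 4.4479*h - 8.6583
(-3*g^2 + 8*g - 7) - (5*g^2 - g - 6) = -8*g^2 + 9*g - 1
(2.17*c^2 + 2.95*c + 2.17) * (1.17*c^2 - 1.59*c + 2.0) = 2.5389*c^4 + 0.00119999999999987*c^3 + 2.1884*c^2 + 2.4497*c + 4.34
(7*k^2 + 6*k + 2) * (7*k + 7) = 49*k^3 + 91*k^2 + 56*k + 14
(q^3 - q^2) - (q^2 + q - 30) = q^3 - 2*q^2 - q + 30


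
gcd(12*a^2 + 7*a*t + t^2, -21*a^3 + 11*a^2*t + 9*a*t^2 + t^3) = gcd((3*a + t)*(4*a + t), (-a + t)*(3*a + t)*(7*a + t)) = 3*a + t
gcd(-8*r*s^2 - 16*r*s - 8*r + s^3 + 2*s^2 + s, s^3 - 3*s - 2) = s^2 + 2*s + 1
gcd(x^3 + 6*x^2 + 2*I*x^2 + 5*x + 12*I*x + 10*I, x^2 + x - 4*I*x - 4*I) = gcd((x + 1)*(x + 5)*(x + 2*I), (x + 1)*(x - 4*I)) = x + 1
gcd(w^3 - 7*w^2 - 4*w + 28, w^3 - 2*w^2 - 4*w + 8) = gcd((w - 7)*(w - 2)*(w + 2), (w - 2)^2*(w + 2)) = w^2 - 4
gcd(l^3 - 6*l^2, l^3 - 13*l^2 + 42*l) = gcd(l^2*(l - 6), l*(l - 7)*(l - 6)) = l^2 - 6*l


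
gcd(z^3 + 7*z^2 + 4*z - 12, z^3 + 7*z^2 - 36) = z + 6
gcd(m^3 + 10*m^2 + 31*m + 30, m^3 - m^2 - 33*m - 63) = m + 3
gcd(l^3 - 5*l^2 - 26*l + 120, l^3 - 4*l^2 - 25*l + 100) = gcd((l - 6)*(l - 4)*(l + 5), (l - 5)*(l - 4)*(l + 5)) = l^2 + l - 20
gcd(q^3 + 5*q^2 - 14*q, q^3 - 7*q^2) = q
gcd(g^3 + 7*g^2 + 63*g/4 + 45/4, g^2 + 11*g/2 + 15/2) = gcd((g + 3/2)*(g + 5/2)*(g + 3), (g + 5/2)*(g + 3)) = g^2 + 11*g/2 + 15/2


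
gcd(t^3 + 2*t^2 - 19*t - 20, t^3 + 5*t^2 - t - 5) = t^2 + 6*t + 5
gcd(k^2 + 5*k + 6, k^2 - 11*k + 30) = 1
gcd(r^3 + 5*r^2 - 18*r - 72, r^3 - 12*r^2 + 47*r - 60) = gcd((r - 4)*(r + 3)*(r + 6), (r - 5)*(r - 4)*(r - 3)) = r - 4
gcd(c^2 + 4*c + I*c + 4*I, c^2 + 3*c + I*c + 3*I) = c + I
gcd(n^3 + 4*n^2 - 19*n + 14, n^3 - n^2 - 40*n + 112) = n + 7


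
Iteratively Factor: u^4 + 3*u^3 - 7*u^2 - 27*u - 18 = (u - 3)*(u^3 + 6*u^2 + 11*u + 6) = (u - 3)*(u + 3)*(u^2 + 3*u + 2) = (u - 3)*(u + 2)*(u + 3)*(u + 1)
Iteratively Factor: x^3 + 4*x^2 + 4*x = (x + 2)*(x^2 + 2*x) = (x + 2)^2*(x)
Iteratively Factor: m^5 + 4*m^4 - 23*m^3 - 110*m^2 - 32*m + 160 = (m + 4)*(m^4 - 23*m^2 - 18*m + 40) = (m + 4)^2*(m^3 - 4*m^2 - 7*m + 10) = (m - 1)*(m + 4)^2*(m^2 - 3*m - 10) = (m - 5)*(m - 1)*(m + 4)^2*(m + 2)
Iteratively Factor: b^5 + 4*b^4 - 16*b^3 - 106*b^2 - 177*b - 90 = (b + 1)*(b^4 + 3*b^3 - 19*b^2 - 87*b - 90) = (b + 1)*(b + 3)*(b^3 - 19*b - 30) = (b + 1)*(b + 3)^2*(b^2 - 3*b - 10) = (b - 5)*(b + 1)*(b + 3)^2*(b + 2)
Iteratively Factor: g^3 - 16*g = (g)*(g^2 - 16) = g*(g + 4)*(g - 4)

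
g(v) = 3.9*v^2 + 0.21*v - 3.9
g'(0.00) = 0.21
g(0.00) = -3.90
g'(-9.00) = -69.99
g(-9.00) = 310.11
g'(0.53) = 4.34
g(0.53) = -2.69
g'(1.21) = 9.65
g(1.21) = 2.06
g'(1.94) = 15.34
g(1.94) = 11.19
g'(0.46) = 3.80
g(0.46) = -2.98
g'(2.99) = 23.53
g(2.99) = 31.59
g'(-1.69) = -12.97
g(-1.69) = 6.88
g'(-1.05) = -7.98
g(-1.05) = 0.18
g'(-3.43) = -26.54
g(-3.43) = 41.26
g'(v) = 7.8*v + 0.21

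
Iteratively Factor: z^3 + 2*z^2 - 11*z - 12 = (z - 3)*(z^2 + 5*z + 4) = (z - 3)*(z + 1)*(z + 4)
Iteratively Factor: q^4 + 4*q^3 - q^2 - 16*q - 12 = (q + 2)*(q^3 + 2*q^2 - 5*q - 6) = (q + 2)*(q + 3)*(q^2 - q - 2) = (q + 1)*(q + 2)*(q + 3)*(q - 2)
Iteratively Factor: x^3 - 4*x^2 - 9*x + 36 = (x - 3)*(x^2 - x - 12) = (x - 4)*(x - 3)*(x + 3)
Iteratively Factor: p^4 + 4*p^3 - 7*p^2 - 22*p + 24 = (p + 3)*(p^3 + p^2 - 10*p + 8) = (p - 2)*(p + 3)*(p^2 + 3*p - 4) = (p - 2)*(p + 3)*(p + 4)*(p - 1)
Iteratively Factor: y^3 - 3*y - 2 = (y - 2)*(y^2 + 2*y + 1) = (y - 2)*(y + 1)*(y + 1)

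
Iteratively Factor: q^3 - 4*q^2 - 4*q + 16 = (q - 2)*(q^2 - 2*q - 8) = (q - 2)*(q + 2)*(q - 4)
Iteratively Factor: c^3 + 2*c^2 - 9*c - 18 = (c + 2)*(c^2 - 9) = (c - 3)*(c + 2)*(c + 3)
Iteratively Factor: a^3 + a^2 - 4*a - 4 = (a + 1)*(a^2 - 4) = (a + 1)*(a + 2)*(a - 2)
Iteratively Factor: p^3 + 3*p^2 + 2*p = (p + 1)*(p^2 + 2*p) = (p + 1)*(p + 2)*(p)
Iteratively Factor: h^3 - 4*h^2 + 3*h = (h)*(h^2 - 4*h + 3) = h*(h - 1)*(h - 3)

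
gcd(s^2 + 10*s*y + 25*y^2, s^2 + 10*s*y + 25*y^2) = s^2 + 10*s*y + 25*y^2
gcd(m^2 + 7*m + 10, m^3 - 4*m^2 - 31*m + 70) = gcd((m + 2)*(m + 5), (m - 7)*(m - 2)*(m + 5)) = m + 5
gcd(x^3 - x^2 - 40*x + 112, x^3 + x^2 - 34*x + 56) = x^2 + 3*x - 28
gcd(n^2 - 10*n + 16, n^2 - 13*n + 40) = n - 8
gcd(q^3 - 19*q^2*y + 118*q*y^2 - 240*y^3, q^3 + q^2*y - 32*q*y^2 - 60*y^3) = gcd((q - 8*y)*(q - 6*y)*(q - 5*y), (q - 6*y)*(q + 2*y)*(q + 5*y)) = -q + 6*y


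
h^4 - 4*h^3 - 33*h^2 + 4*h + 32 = (h - 8)*(h - 1)*(h + 1)*(h + 4)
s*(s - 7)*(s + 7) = s^3 - 49*s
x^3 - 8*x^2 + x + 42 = (x - 7)*(x - 3)*(x + 2)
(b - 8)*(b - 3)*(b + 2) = b^3 - 9*b^2 + 2*b + 48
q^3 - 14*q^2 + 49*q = q*(q - 7)^2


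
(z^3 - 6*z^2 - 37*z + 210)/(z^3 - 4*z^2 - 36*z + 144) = (z^2 - 12*z + 35)/(z^2 - 10*z + 24)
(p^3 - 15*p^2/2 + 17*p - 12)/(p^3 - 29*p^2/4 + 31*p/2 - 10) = 2*(2*p - 3)/(4*p - 5)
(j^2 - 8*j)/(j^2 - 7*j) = (j - 8)/(j - 7)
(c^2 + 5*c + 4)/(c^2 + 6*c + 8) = (c + 1)/(c + 2)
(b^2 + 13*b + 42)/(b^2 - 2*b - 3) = (b^2 + 13*b + 42)/(b^2 - 2*b - 3)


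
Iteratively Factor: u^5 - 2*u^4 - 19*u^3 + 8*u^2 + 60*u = (u)*(u^4 - 2*u^3 - 19*u^2 + 8*u + 60) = u*(u + 2)*(u^3 - 4*u^2 - 11*u + 30) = u*(u - 2)*(u + 2)*(u^2 - 2*u - 15) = u*(u - 5)*(u - 2)*(u + 2)*(u + 3)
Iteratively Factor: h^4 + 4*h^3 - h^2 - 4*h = (h + 4)*(h^3 - h) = (h - 1)*(h + 4)*(h^2 + h) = (h - 1)*(h + 1)*(h + 4)*(h)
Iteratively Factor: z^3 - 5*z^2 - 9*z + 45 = (z - 5)*(z^2 - 9) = (z - 5)*(z - 3)*(z + 3)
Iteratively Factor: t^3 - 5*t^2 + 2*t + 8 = (t + 1)*(t^2 - 6*t + 8) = (t - 4)*(t + 1)*(t - 2)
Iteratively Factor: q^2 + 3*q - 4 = (q + 4)*(q - 1)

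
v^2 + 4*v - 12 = (v - 2)*(v + 6)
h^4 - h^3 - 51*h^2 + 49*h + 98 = (h - 7)*(h - 2)*(h + 1)*(h + 7)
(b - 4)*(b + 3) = b^2 - b - 12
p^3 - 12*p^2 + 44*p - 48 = (p - 6)*(p - 4)*(p - 2)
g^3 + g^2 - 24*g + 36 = (g - 3)*(g - 2)*(g + 6)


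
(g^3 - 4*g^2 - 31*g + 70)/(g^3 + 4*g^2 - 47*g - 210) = (g - 2)/(g + 6)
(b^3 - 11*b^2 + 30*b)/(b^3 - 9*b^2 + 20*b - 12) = b*(b - 5)/(b^2 - 3*b + 2)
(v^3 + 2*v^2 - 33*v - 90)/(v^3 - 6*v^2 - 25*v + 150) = (v + 3)/(v - 5)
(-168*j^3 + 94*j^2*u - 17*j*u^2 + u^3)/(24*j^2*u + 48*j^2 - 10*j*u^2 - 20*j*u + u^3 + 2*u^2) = (-7*j + u)/(u + 2)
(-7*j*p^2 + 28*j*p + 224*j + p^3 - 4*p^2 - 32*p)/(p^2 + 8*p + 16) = (-7*j*p + 56*j + p^2 - 8*p)/(p + 4)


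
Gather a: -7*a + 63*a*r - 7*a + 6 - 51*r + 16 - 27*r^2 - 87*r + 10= a*(63*r - 14) - 27*r^2 - 138*r + 32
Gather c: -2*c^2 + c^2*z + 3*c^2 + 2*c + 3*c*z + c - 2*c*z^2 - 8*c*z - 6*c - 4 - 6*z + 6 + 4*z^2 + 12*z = c^2*(z + 1) + c*(-2*z^2 - 5*z - 3) + 4*z^2 + 6*z + 2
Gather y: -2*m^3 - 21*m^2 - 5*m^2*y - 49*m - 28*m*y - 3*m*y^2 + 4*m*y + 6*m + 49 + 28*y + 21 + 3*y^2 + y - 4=-2*m^3 - 21*m^2 - 43*m + y^2*(3 - 3*m) + y*(-5*m^2 - 24*m + 29) + 66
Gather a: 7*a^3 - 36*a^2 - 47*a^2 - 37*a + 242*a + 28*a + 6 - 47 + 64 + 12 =7*a^3 - 83*a^2 + 233*a + 35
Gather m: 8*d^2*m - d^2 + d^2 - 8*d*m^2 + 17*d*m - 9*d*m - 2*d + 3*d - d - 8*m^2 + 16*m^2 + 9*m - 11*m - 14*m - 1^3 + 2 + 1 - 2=m^2*(8 - 8*d) + m*(8*d^2 + 8*d - 16)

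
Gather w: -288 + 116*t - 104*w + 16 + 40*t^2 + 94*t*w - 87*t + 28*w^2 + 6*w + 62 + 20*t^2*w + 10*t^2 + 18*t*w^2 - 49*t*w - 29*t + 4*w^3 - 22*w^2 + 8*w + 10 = 50*t^2 + 4*w^3 + w^2*(18*t + 6) + w*(20*t^2 + 45*t - 90) - 200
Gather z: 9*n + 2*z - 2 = 9*n + 2*z - 2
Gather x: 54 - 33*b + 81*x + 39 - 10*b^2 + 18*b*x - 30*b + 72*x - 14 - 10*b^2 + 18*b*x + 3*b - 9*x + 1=-20*b^2 - 60*b + x*(36*b + 144) + 80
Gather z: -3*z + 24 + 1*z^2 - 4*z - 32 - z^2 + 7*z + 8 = 0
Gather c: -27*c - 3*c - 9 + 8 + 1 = -30*c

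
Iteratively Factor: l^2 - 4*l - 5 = (l - 5)*(l + 1)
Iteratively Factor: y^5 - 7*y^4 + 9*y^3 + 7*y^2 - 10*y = (y - 1)*(y^4 - 6*y^3 + 3*y^2 + 10*y) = y*(y - 1)*(y^3 - 6*y^2 + 3*y + 10) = y*(y - 1)*(y + 1)*(y^2 - 7*y + 10) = y*(y - 2)*(y - 1)*(y + 1)*(y - 5)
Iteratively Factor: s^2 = (s)*(s)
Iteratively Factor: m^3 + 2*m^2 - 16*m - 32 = (m + 2)*(m^2 - 16) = (m - 4)*(m + 2)*(m + 4)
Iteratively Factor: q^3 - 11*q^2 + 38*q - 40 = (q - 5)*(q^2 - 6*q + 8) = (q - 5)*(q - 4)*(q - 2)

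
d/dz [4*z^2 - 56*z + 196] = 8*z - 56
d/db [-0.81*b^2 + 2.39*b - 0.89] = 2.39 - 1.62*b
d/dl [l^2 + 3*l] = 2*l + 3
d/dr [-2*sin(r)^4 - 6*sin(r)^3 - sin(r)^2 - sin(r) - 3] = (-8*sin(r) + 2*sin(3*r) + 9*cos(2*r) - 10)*cos(r)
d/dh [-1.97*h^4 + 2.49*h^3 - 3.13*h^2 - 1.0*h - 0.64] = -7.88*h^3 + 7.47*h^2 - 6.26*h - 1.0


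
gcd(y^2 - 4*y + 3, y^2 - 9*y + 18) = y - 3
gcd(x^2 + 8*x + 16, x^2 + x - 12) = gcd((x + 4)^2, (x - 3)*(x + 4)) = x + 4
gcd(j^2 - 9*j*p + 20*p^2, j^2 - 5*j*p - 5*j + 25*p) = -j + 5*p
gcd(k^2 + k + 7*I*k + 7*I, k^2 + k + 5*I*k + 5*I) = k + 1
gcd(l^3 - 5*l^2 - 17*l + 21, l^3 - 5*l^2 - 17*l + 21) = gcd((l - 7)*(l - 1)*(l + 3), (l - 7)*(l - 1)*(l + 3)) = l^3 - 5*l^2 - 17*l + 21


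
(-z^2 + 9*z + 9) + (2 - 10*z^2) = -11*z^2 + 9*z + 11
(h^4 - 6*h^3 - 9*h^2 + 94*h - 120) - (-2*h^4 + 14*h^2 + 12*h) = 3*h^4 - 6*h^3 - 23*h^2 + 82*h - 120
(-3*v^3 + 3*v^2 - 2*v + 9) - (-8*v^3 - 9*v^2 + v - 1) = 5*v^3 + 12*v^2 - 3*v + 10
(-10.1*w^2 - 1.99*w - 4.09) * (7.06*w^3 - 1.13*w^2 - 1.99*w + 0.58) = -71.306*w^5 - 2.6364*w^4 - 6.5277*w^3 + 2.7238*w^2 + 6.9849*w - 2.3722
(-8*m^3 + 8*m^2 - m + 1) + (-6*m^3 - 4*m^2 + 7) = -14*m^3 + 4*m^2 - m + 8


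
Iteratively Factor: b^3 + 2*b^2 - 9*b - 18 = (b + 3)*(b^2 - b - 6) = (b - 3)*(b + 3)*(b + 2)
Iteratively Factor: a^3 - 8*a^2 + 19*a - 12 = (a - 1)*(a^2 - 7*a + 12) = (a - 4)*(a - 1)*(a - 3)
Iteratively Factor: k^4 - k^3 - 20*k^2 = (k)*(k^3 - k^2 - 20*k) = k*(k - 5)*(k^2 + 4*k) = k^2*(k - 5)*(k + 4)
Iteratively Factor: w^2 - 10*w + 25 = (w - 5)*(w - 5)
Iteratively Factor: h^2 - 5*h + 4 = (h - 4)*(h - 1)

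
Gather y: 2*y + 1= 2*y + 1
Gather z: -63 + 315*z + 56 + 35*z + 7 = 350*z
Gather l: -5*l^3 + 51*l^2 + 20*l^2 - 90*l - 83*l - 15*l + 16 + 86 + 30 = -5*l^3 + 71*l^2 - 188*l + 132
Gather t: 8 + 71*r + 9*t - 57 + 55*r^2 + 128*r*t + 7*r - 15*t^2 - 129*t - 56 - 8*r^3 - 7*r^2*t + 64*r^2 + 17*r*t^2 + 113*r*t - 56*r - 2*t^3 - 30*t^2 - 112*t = -8*r^3 + 119*r^2 + 22*r - 2*t^3 + t^2*(17*r - 45) + t*(-7*r^2 + 241*r - 232) - 105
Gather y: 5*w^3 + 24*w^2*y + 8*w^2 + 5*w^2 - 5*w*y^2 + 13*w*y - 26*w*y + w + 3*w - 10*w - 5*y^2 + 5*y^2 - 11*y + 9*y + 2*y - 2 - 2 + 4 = 5*w^3 + 13*w^2 - 5*w*y^2 - 6*w + y*(24*w^2 - 13*w)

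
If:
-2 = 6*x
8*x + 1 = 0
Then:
No Solution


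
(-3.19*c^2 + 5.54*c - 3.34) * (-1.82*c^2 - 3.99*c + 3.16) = 5.8058*c^4 + 2.6453*c^3 - 26.1062*c^2 + 30.833*c - 10.5544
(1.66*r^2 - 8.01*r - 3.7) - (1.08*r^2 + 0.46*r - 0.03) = 0.58*r^2 - 8.47*r - 3.67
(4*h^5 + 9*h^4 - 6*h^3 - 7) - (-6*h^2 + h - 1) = 4*h^5 + 9*h^4 - 6*h^3 + 6*h^2 - h - 6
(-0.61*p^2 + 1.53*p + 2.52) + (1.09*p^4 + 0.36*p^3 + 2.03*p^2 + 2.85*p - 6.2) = 1.09*p^4 + 0.36*p^3 + 1.42*p^2 + 4.38*p - 3.68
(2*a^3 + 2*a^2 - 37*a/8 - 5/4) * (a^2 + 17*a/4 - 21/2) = 2*a^5 + 21*a^4/2 - 137*a^3/8 - 1341*a^2/32 + 173*a/4 + 105/8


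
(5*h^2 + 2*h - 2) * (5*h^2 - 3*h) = 25*h^4 - 5*h^3 - 16*h^2 + 6*h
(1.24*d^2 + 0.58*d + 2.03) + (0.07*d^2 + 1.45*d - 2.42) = 1.31*d^2 + 2.03*d - 0.39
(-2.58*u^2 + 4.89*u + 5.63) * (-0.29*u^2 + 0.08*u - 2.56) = 0.7482*u^4 - 1.6245*u^3 + 5.3633*u^2 - 12.068*u - 14.4128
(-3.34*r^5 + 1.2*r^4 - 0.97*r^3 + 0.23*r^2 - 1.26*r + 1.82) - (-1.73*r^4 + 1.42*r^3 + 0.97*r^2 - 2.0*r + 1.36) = -3.34*r^5 + 2.93*r^4 - 2.39*r^3 - 0.74*r^2 + 0.74*r + 0.46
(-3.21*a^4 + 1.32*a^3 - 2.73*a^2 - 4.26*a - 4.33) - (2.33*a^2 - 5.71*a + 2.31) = -3.21*a^4 + 1.32*a^3 - 5.06*a^2 + 1.45*a - 6.64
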